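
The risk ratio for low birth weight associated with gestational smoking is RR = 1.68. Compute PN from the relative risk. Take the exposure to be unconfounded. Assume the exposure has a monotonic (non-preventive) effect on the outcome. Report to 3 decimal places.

PN ≈ 0.405

Under exogeneity and monotonicity, PN = (RR − 1) / RR = 1 − 1/RR.
PN = (1.68 − 1) / 1.68 = 0.68 / 1.68 ≈ 0.4048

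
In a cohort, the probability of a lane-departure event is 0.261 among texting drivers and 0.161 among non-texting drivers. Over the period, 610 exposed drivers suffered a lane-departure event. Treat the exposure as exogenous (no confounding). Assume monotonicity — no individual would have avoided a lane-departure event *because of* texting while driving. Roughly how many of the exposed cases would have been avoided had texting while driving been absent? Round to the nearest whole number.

about 234 cases

Let p₁ = 0.261, p₀ = 0.161.
PN = (p₁ − p₀)/p₁ = (0.261 − 0.161) / 0.261 ≈ 0.38314.
Attributable cases ≈ PN × (exposed cases) = 0.38314 × 610 ≈ 233.72.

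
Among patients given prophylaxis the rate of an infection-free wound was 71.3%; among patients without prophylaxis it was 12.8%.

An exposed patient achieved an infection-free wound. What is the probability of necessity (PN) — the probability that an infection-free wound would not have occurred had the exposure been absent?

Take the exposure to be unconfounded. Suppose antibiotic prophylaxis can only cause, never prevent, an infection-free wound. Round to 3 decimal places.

p₁ = 0.713, p₀ = 0.128.
Under exogeneity and monotonicity, PN = (p₁ − p₀) / p₁.
PN = (0.713 − 0.128) / 0.713 = 0.585 / 0.713 ≈ 0.8205

PN ≈ 0.820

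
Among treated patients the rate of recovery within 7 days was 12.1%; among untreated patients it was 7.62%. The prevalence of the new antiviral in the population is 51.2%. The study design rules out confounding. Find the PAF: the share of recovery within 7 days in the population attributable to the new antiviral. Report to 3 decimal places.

PAF ≈ 0.231

p₁ = 0.121, p₀ = 0.0762.
Overall risk P(Y=1) = π·p₁ + (1−π)·p₀ = 0.512×0.121 + 0.488×0.0762 = 0.099138.
Under exogeneity, PAF = [P(Y=1) − p₀] / P(Y=1).
PAF = (0.099138 − 0.0762) / 0.099138 ≈ 0.2314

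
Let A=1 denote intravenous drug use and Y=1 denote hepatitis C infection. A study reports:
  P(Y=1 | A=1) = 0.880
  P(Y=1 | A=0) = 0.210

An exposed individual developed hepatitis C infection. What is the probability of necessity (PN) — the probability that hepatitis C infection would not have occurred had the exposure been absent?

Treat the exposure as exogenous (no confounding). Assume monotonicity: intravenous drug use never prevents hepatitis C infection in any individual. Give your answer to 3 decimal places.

PN ≈ 0.761

Let p₁ = 0.88, p₀ = 0.21.
Under exogeneity and monotonicity, PN = (p₁ − p₀) / p₁.
PN = (0.88 − 0.21) / 0.88 = 0.67 / 0.88 ≈ 0.7614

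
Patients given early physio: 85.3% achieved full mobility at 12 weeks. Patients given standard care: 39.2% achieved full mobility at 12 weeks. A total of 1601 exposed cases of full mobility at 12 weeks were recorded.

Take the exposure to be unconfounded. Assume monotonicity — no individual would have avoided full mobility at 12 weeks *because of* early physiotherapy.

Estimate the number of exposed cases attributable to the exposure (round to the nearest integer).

p₁ = 0.853, p₀ = 0.392.
PN = (p₁ − p₀)/p₁ = (0.853 − 0.392) / 0.853 ≈ 0.54045.
Attributable cases ≈ PN × (exposed cases) = 0.54045 × 1601 ≈ 865.25.

about 865 cases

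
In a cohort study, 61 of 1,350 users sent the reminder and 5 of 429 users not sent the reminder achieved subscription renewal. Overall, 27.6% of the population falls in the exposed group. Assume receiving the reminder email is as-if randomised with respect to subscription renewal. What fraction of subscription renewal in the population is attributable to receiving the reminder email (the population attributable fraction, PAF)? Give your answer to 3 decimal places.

p₁ = P(outcome | exposed) = 61/1350 = 0.045185
p₀ = P(outcome | unexposed) = 5/429 = 0.011655
Overall risk P(Y=1) = π·p₁ + (1−π)·p₀ = 0.276×0.045185 + 0.724×0.011655 = 0.020909.
Under exogeneity, PAF = [P(Y=1) − p₀] / P(Y=1).
PAF = (0.020909 − 0.011655) / 0.020909 ≈ 0.4426

PAF ≈ 0.443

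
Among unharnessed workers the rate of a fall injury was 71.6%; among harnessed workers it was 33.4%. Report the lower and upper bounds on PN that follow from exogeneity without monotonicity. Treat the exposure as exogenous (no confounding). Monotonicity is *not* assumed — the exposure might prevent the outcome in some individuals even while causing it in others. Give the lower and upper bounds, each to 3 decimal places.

p₁ = 0.716, p₀ = 0.334.
Under exogeneity alone the bounds on PN are max{0,(p₁−p₀)/p₁} ≤ PN ≤ min{1,(1−p₀)/p₁}.
  lower = (p₁ − p₀)/p₁ = 0.382 / 0.716 ≈ 0.5335
  upper = min{1, (1 − p₀)/p₁} = 0.666 / 0.716 ≈ 0.9302

0.534 ≤ PN ≤ 0.930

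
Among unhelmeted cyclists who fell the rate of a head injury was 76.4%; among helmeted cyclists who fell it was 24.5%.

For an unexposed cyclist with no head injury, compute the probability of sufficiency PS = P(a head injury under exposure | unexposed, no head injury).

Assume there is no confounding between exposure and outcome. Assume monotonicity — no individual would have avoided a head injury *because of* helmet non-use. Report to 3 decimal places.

PS ≈ 0.687

p₁ = 0.764, p₀ = 0.245.
Under exogeneity and monotonicity, PS = (p₁ − p₀) / (1 − p₀).
PS = (0.764 − 0.245) / (1 − 0.245) = 0.519 / 0.755 ≈ 0.6874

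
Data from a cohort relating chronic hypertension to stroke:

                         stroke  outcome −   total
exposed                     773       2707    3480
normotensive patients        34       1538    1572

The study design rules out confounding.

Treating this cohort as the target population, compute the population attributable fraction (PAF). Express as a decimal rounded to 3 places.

PAF ≈ 0.865

p₁ = P(outcome | exposed) = 773/3480 = 0.22213
p₀ = P(outcome | unexposed) = 34/1572 = 0.021628
Exposure prevalence π = 3480/5052 = 0.68884; overall risk P(Y=1) = 0.15974.
Under exogeneity, PAF = [P(Y=1) − p₀]/P(Y=1).
PAF = (0.15974 − 0.021628) / 0.15974 ≈ 0.8646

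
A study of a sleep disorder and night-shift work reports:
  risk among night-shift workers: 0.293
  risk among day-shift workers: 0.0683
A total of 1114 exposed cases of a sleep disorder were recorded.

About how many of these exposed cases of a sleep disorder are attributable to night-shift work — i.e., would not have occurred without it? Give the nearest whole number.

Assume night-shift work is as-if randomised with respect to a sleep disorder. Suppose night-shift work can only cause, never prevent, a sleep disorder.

Let p₁ = 0.293, p₀ = 0.0683.
PN = (p₁ − p₀)/p₁ = (0.293 − 0.0683) / 0.293 ≈ 0.76689.
Attributable cases ≈ PN × (exposed cases) = 0.76689 × 1114 ≈ 854.32.

about 854 cases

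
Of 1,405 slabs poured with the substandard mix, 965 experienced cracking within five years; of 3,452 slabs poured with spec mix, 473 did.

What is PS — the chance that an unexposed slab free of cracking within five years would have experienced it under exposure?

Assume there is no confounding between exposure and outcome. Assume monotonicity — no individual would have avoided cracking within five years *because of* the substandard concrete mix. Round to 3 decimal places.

p₁ = P(outcome | exposed) = 965/1405 = 0.68683
p₀ = P(outcome | unexposed) = 473/3452 = 0.13702
Under exogeneity and monotonicity, PS = (p₁ − p₀) / (1 − p₀).
PS = (0.68683 − 0.13702) / (1 − 0.13702) = 0.54981 / 0.86298 ≈ 0.6371

PS ≈ 0.637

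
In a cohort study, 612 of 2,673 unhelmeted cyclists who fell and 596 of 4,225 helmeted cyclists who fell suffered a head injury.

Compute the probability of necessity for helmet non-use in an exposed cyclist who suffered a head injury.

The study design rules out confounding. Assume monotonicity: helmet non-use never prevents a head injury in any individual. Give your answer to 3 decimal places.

p₁ = P(outcome | exposed) = 612/2673 = 0.22896
p₀ = P(outcome | unexposed) = 596/4225 = 0.14107
Under exogeneity and monotonicity, PN = (p₁ − p₀) / p₁.
PN = (0.22896 − 0.14107) / 0.22896 = 0.087891 / 0.22896 ≈ 0.3839

PN ≈ 0.384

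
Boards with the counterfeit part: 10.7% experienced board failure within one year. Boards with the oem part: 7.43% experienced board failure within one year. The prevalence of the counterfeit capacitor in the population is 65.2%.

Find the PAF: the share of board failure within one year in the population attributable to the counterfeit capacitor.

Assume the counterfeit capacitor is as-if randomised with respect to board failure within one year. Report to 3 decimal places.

p₁ = 0.107, p₀ = 0.0743.
Overall risk P(Y=1) = π·p₁ + (1−π)·p₀ = 0.652×0.107 + 0.348×0.0743 = 0.09562.
Under exogeneity, PAF = [P(Y=1) − p₀] / P(Y=1).
PAF = (0.09562 − 0.0743) / 0.09562 ≈ 0.2230

PAF ≈ 0.223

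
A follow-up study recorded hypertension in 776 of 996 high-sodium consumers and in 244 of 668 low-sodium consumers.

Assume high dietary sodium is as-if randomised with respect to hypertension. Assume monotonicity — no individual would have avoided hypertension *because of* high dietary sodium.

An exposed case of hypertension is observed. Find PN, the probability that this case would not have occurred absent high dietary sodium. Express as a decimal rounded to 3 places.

PN ≈ 0.531

p₁ = P(outcome | exposed) = 776/996 = 0.77912
p₀ = P(outcome | unexposed) = 244/668 = 0.36527
Under exogeneity and monotonicity, PN = (p₁ − p₀) / p₁.
PN = (0.77912 − 0.36527) / 0.77912 = 0.41385 / 0.77912 ≈ 0.5312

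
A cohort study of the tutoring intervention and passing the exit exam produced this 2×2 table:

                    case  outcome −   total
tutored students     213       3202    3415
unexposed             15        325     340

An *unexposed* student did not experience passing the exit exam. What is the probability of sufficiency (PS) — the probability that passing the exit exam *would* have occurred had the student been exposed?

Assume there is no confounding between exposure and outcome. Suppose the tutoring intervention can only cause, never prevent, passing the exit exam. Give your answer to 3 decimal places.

PS ≈ 0.019

p₁ = P(outcome | exposed) = 213/3415 = 0.062372
p₀ = P(outcome | unexposed) = 15/340 = 0.044118
Under exogeneity and monotonicity, PS = (p₁ − p₀) / (1 − p₀).
PS = (0.062372 − 0.044118) / (1 − 0.044118) = 0.018254 / 0.95588 ≈ 0.0191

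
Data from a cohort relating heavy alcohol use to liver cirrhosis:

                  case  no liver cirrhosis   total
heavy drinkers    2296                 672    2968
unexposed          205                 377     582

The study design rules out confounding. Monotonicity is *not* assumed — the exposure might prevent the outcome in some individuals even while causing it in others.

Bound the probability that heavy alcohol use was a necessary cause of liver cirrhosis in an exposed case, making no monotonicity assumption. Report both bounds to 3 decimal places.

0.545 ≤ PN ≤ 0.837

p₁ = P(outcome | exposed) = 2296/2968 = 0.77358
p₀ = P(outcome | unexposed) = 205/582 = 0.35223
Under exogeneity alone the bounds on PN are max{0,(p₁−p₀)/p₁} ≤ PN ≤ min{1,(1−p₀)/p₁}.
  lower = (p₁ − p₀)/p₁ = 0.42135 / 0.77358 ≈ 0.5447
  upper = min{1, (1 − p₀)/p₁} = 0.64777 / 0.77358 ≈ 0.8374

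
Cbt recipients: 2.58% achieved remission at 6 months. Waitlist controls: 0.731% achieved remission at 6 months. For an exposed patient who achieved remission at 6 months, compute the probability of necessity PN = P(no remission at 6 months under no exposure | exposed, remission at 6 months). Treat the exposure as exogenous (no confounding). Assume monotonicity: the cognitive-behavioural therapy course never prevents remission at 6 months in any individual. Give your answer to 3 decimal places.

p₁ = 0.0258, p₀ = 0.00731.
Under exogeneity and monotonicity, PN = (p₁ − p₀) / p₁.
PN = (0.0258 − 0.00731) / 0.0258 = 0.01849 / 0.0258 ≈ 0.7167

PN ≈ 0.717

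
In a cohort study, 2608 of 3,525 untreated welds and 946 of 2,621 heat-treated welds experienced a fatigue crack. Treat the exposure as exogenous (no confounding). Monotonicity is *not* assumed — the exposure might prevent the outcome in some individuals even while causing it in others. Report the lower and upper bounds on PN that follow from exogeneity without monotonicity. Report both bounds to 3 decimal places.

0.512 ≤ PN ≤ 0.864

p₁ = P(outcome | exposed) = 2608/3525 = 0.73986
p₀ = P(outcome | unexposed) = 946/2621 = 0.36093
Under exogeneity alone the bounds on PN are max{0,(p₁−p₀)/p₁} ≤ PN ≤ min{1,(1−p₀)/p₁}.
  lower = (p₁ − p₀)/p₁ = 0.37893 / 0.73986 ≈ 0.5122
  upper = min{1, (1 − p₀)/p₁} = 0.63907 / 0.73986 ≈ 0.8638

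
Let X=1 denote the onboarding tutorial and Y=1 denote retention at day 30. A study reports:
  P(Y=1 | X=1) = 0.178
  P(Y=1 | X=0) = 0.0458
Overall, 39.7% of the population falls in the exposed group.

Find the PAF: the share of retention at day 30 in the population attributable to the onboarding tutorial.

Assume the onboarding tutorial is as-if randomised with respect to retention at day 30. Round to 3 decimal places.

PAF ≈ 0.534

Let p₁ = 0.178, p₀ = 0.0458.
Overall risk P(Y=1) = π·p₁ + (1−π)·p₀ = 0.397×0.178 + 0.603×0.0458 = 0.098283.
Under exogeneity, PAF = [P(Y=1) − p₀] / P(Y=1).
PAF = (0.098283 − 0.0458) / 0.098283 ≈ 0.5340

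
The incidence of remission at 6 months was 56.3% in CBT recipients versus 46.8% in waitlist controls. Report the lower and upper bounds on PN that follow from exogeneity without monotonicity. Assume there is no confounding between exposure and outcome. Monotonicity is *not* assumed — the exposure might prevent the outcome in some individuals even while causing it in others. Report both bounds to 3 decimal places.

p₁ = 0.563, p₀ = 0.468.
Under exogeneity alone the bounds on PN are max{0,(p₁−p₀)/p₁} ≤ PN ≤ min{1,(1−p₀)/p₁}.
  lower = (p₁ − p₀)/p₁ = 0.095 / 0.563 ≈ 0.1687
  upper = min{1, (1 − p₀)/p₁} = 0.532 / 0.563 ≈ 0.9449

0.169 ≤ PN ≤ 0.945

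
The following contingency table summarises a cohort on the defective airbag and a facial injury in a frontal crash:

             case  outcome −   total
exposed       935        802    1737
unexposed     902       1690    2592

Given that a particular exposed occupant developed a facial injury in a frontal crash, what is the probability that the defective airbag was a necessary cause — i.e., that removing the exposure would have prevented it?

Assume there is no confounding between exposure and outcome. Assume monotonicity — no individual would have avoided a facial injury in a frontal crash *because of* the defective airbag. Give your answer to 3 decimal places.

p₁ = P(outcome | exposed) = 935/1737 = 0.53828
p₀ = P(outcome | unexposed) = 902/2592 = 0.34799
Under exogeneity and monotonicity, PN = (p₁ − p₀)/p₁.
PN = (0.53828 − 0.34799) / 0.53828 ≈ 0.3535

PN ≈ 0.354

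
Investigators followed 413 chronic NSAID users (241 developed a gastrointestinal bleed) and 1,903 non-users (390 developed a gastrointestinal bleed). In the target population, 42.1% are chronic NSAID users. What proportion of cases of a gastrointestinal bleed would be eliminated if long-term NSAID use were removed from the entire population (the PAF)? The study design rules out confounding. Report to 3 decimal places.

PAF ≈ 0.437

p₁ = P(outcome | exposed) = 241/413 = 0.58354
p₀ = P(outcome | unexposed) = 390/1903 = 0.20494
Overall risk P(Y=1) = π·p₁ + (1−π)·p₀ = 0.421×0.58354 + 0.579×0.20494 = 0.36433.
Under exogeneity, PAF = [P(Y=1) − p₀] / P(Y=1).
PAF = (0.36433 − 0.20494) / 0.36433 ≈ 0.4375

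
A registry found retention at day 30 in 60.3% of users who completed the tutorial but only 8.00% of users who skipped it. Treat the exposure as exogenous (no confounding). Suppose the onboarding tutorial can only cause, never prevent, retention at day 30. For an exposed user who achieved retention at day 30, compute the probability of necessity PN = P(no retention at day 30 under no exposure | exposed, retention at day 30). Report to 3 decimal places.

PN ≈ 0.867

p₁ = 0.603, p₀ = 0.08.
Under exogeneity and monotonicity, PN = (p₁ − p₀) / p₁.
PN = (0.603 − 0.08) / 0.603 = 0.523 / 0.603 ≈ 0.8673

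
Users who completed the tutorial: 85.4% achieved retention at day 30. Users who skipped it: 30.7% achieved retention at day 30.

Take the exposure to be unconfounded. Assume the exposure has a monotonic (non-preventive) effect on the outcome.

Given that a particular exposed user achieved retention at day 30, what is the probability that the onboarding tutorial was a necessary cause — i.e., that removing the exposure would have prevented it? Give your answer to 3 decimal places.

p₁ = 0.854, p₀ = 0.307.
Under exogeneity and monotonicity, PN = (p₁ − p₀) / p₁.
PN = (0.854 − 0.307) / 0.854 = 0.547 / 0.854 ≈ 0.6405

PN ≈ 0.641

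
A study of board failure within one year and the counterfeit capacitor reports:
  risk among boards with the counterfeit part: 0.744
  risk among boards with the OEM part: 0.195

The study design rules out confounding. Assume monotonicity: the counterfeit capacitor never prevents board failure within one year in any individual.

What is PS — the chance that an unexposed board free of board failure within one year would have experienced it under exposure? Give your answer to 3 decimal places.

Let p₁ = 0.744, p₀ = 0.195.
Under exogeneity and monotonicity, PS = (p₁ − p₀) / (1 − p₀).
PS = (0.744 − 0.195) / (1 − 0.195) = 0.549 / 0.805 ≈ 0.6820

PS ≈ 0.682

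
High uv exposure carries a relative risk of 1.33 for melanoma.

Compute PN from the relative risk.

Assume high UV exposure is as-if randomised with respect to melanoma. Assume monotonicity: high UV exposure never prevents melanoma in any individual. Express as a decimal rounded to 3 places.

PN ≈ 0.248

Under exogeneity and monotonicity, PN = (RR − 1) / RR = 1 − 1/RR.
PN = (1.33 − 1) / 1.33 = 0.33 / 1.33 ≈ 0.2481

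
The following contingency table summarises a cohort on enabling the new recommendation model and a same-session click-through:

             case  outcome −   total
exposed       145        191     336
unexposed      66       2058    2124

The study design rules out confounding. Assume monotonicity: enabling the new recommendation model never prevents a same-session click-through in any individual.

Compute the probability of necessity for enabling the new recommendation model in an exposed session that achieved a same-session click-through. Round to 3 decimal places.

p₁ = P(outcome | exposed) = 145/336 = 0.43155
p₀ = P(outcome | unexposed) = 66/2124 = 0.031073
Under exogeneity and monotonicity, PN = (p₁ − p₀) / p₁.
PN = (0.43155 − 0.031073) / 0.43155 = 0.40047 / 0.43155 ≈ 0.9280

PN ≈ 0.928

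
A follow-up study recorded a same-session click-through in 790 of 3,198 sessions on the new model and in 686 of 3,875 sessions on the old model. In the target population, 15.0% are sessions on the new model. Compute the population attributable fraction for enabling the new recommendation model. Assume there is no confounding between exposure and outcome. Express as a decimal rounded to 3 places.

p₁ = P(outcome | exposed) = 790/3198 = 0.24703
p₀ = P(outcome | unexposed) = 686/3875 = 0.17703
Overall risk P(Y=1) = π·p₁ + (1−π)·p₀ = 0.15×0.24703 + 0.85×0.17703 = 0.18753.
Under exogeneity, PAF = [P(Y=1) − p₀] / P(Y=1).
PAF = (0.18753 − 0.17703) / 0.18753 ≈ 0.0560

PAF ≈ 0.056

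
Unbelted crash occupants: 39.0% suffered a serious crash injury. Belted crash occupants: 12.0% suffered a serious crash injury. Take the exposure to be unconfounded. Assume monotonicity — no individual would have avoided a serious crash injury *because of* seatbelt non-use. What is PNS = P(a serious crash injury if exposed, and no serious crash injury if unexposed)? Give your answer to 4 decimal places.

p₁ = 0.39, p₀ = 0.12.
Under exogeneity and monotonicity, PNS = p₁ − p₀.
PNS = 0.39 − 0.12 = 0.27

PNS ≈ 0.2700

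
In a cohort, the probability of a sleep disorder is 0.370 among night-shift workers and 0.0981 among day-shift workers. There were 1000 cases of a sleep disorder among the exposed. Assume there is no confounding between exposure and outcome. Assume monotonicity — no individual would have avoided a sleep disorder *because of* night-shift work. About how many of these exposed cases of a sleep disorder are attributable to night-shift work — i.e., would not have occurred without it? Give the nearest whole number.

about 735 cases

Let p₁ = 0.37, p₀ = 0.0981.
PN = (p₁ − p₀)/p₁ = (0.37 − 0.0981) / 0.37 ≈ 0.73486.
Attributable cases ≈ PN × (exposed cases) = 0.73486 × 1000 ≈ 734.86.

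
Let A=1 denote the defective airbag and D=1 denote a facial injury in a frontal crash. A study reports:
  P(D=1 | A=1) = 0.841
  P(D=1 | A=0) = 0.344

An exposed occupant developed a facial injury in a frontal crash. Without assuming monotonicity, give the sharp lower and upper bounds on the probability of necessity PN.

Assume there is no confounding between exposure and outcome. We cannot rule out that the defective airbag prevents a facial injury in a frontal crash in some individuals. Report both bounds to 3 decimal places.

Let p₁ = 0.841, p₀ = 0.344.
Under exogeneity alone the bounds on PN are max{0,(p₁−p₀)/p₁} ≤ PN ≤ min{1,(1−p₀)/p₁}.
  lower = (p₁ − p₀)/p₁ = 0.497 / 0.841 ≈ 0.5910
  upper = min{1, (1 − p₀)/p₁} = 0.656 / 0.841 ≈ 0.7800

0.591 ≤ PN ≤ 0.780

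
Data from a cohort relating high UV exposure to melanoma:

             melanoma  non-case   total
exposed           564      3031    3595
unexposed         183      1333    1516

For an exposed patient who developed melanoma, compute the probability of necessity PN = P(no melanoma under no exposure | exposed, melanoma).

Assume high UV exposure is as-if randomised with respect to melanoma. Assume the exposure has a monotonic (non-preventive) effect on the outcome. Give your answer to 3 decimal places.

PN ≈ 0.231

p₁ = P(outcome | exposed) = 564/3595 = 0.15688
p₀ = P(outcome | unexposed) = 183/1516 = 0.12071
Under exogeneity and monotonicity, PN = (p₁ − p₀)/p₁.
PN = (0.15688 − 0.12071) / 0.15688 ≈ 0.2306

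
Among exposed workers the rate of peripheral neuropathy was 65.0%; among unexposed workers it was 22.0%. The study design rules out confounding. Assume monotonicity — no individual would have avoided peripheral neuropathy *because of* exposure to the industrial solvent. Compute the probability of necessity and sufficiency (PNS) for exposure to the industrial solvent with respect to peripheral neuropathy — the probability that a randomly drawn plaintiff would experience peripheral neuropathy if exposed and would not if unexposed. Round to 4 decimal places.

PNS ≈ 0.4300

p₁ = 0.65, p₀ = 0.22.
Under exogeneity and monotonicity, PNS = p₁ − p₀.
PNS = 0.65 − 0.22 = 0.43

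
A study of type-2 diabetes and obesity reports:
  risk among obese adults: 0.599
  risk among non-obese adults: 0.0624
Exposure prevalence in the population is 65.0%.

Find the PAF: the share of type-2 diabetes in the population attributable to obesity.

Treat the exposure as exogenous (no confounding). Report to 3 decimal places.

Let p₁ = 0.599, p₀ = 0.0624.
Overall risk P(Y=1) = π·p₁ + (1−π)·p₀ = 0.65×0.599 + 0.35×0.0624 = 0.41119.
Under exogeneity, PAF = [P(Y=1) − p₀] / P(Y=1).
PAF = (0.41119 − 0.0624) / 0.41119 ≈ 0.8482

PAF ≈ 0.848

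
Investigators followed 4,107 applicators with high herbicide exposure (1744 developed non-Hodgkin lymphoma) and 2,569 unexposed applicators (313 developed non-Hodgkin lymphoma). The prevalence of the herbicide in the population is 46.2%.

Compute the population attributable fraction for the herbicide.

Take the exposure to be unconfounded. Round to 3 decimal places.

PAF ≈ 0.534

p₁ = P(outcome | exposed) = 1744/4107 = 0.42464
p₀ = P(outcome | unexposed) = 313/2569 = 0.12184
Overall risk P(Y=1) = π·p₁ + (1−π)·p₀ = 0.462×0.42464 + 0.538×0.12184 = 0.26173.
Under exogeneity, PAF = [P(Y=1) − p₀] / P(Y=1).
PAF = (0.26173 − 0.12184) / 0.26173 ≈ 0.5345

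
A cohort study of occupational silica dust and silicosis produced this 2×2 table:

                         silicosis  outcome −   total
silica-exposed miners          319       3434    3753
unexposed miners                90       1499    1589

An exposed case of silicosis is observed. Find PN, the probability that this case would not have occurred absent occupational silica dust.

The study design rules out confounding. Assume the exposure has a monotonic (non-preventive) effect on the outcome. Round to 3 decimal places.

PN ≈ 0.334

p₁ = P(outcome | exposed) = 319/3753 = 0.084999
p₀ = P(outcome | unexposed) = 90/1589 = 0.056639
Under exogeneity and monotonicity, PN = (p₁ − p₀)/p₁.
PN = (0.084999 − 0.056639) / 0.084999 ≈ 0.3336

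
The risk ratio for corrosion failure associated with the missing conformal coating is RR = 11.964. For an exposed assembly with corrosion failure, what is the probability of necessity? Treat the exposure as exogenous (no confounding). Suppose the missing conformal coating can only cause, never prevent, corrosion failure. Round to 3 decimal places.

Under exogeneity and monotonicity, PN = (RR − 1) / RR = 1 − 1/RR.
PN = (11.964 − 1) / 11.964 = 10.96 / 11.964 ≈ 0.9164

PN ≈ 0.916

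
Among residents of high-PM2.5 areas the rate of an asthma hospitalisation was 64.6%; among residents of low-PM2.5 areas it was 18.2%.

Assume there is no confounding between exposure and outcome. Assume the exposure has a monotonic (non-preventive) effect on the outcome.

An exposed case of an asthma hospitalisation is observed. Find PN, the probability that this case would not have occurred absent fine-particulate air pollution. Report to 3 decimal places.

p₁ = 0.646, p₀ = 0.182.
Under exogeneity and monotonicity, PN = (p₁ − p₀) / p₁.
PN = (0.646 − 0.182) / 0.646 = 0.464 / 0.646 ≈ 0.7183

PN ≈ 0.718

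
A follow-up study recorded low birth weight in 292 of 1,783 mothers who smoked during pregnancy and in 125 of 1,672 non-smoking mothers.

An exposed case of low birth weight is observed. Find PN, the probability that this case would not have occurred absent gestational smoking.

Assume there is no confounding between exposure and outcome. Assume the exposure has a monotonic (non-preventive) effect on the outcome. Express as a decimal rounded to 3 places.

PN ≈ 0.543

p₁ = P(outcome | exposed) = 292/1783 = 0.16377
p₀ = P(outcome | unexposed) = 125/1672 = 0.074761
Under exogeneity and monotonicity, PN = (p₁ − p₀) / p₁.
PN = (0.16377 − 0.074761) / 0.16377 = 0.089008 / 0.16377 ≈ 0.5435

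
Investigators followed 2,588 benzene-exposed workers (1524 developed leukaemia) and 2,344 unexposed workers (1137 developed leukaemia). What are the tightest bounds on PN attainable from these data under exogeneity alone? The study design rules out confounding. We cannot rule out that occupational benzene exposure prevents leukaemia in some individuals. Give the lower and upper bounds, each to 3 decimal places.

p₁ = P(outcome | exposed) = 1524/2588 = 0.58887
p₀ = P(outcome | unexposed) = 1137/2344 = 0.48507
Under exogeneity alone the bounds on PN are max{0,(p₁−p₀)/p₁} ≤ PN ≤ min{1,(1−p₀)/p₁}.
  lower = (p₁ − p₀)/p₁ = 0.1038 / 0.58887 ≈ 0.1763
  upper = min{1, (1 − p₀)/p₁} = 0.51493 / 0.58887 ≈ 0.8744

0.176 ≤ PN ≤ 0.874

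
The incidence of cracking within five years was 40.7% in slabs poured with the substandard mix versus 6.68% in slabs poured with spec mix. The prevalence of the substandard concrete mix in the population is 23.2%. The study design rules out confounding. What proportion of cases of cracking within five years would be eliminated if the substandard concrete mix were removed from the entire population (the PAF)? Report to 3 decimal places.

p₁ = 0.407, p₀ = 0.0668.
Overall risk P(Y=1) = π·p₁ + (1−π)·p₀ = 0.232×0.407 + 0.768×0.0668 = 0.14573.
Under exogeneity, PAF = [P(Y=1) − p₀] / P(Y=1).
PAF = (0.14573 − 0.0668) / 0.14573 ≈ 0.5416

PAF ≈ 0.542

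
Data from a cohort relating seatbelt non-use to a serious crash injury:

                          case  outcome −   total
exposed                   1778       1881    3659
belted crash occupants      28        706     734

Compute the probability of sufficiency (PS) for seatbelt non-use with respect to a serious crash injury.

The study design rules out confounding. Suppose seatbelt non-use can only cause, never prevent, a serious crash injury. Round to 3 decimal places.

PS ≈ 0.466

p₁ = P(outcome | exposed) = 1778/3659 = 0.48593
p₀ = P(outcome | unexposed) = 28/734 = 0.038147
Under exogeneity and monotonicity, PS = (p₁ − p₀)/(1 − p₀).
PS = (0.48593 − 0.038147) / 0.96185 ≈ 0.4655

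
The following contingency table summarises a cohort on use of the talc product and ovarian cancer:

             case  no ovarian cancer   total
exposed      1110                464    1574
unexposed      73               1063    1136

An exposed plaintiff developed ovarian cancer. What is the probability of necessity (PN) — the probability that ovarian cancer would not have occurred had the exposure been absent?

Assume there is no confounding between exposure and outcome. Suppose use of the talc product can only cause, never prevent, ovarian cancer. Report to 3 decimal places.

PN ≈ 0.909

p₁ = P(outcome | exposed) = 1110/1574 = 0.70521
p₀ = P(outcome | unexposed) = 73/1136 = 0.064261
Under exogeneity and monotonicity, PN = (p₁ − p₀)/p₁.
PN = (0.70521 − 0.064261) / 0.70521 ≈ 0.9089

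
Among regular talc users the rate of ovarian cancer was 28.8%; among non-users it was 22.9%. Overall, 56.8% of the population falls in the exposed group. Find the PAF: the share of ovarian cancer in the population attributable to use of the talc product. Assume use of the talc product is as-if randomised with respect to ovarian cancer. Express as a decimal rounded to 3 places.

PAF ≈ 0.128

p₁ = 0.288, p₀ = 0.229.
Overall risk P(Y=1) = π·p₁ + (1−π)·p₀ = 0.568×0.288 + 0.432×0.229 = 0.26251.
Under exogeneity, PAF = [P(Y=1) − p₀] / P(Y=1).
PAF = (0.26251 − 0.229) / 0.26251 ≈ 0.1277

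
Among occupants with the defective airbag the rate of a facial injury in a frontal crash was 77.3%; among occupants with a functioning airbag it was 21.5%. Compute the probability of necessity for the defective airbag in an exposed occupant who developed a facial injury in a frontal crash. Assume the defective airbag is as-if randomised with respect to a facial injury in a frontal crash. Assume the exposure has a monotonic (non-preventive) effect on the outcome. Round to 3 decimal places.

p₁ = 0.773, p₀ = 0.215.
Under exogeneity and monotonicity, PN = (p₁ − p₀) / p₁.
PN = (0.773 − 0.215) / 0.773 = 0.558 / 0.773 ≈ 0.7219

PN ≈ 0.722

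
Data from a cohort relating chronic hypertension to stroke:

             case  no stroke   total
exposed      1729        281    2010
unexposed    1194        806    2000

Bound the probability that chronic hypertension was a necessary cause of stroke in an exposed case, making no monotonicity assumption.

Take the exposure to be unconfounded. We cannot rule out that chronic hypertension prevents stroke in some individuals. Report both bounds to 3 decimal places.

p₁ = P(outcome | exposed) = 1729/2010 = 0.8602
p₀ = P(outcome | unexposed) = 1194/2000 = 0.597
Under exogeneity alone the bounds on PN are max{0,(p₁−p₀)/p₁} ≤ PN ≤ min{1,(1−p₀)/p₁}.
  lower = (p₁ − p₀)/p₁ = 0.2632 / 0.8602 ≈ 0.3060
  upper = min{1, (1 − p₀)/p₁} = 0.403 / 0.8602 ≈ 0.4685

0.306 ≤ PN ≤ 0.468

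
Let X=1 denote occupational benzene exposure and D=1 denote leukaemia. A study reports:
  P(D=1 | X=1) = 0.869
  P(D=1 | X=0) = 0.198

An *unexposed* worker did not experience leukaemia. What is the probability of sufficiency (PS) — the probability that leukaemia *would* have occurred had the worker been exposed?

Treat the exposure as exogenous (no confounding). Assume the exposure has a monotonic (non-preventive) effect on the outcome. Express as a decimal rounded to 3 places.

PS ≈ 0.837

Let p₁ = 0.869, p₀ = 0.198.
Under exogeneity and monotonicity, PS = (p₁ − p₀) / (1 − p₀).
PS = (0.869 − 0.198) / (1 − 0.198) = 0.671 / 0.802 ≈ 0.8367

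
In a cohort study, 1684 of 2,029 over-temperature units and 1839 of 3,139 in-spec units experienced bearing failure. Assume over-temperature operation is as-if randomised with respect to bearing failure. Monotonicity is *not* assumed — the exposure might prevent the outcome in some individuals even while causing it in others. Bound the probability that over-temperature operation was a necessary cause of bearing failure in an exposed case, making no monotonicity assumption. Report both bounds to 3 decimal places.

p₁ = P(outcome | exposed) = 1684/2029 = 0.82997
p₀ = P(outcome | unexposed) = 1839/3139 = 0.58586
Under exogeneity alone the bounds on PN are max{0,(p₁−p₀)/p₁} ≤ PN ≤ min{1,(1−p₀)/p₁}.
  lower = (p₁ − p₀)/p₁ = 0.24411 / 0.82997 ≈ 0.2941
  upper = min{1, (1 − p₀)/p₁} = 0.41414 / 0.82997 ≈ 0.4990

0.294 ≤ PN ≤ 0.499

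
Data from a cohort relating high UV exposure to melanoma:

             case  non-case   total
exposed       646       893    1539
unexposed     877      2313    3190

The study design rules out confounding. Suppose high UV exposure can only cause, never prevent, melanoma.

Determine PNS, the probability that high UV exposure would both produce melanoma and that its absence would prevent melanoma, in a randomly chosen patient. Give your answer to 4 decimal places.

p₁ = P(outcome | exposed) = 646/1539 = 0.41975
p₀ = P(outcome | unexposed) = 877/3190 = 0.27492
Under exogeneity and monotonicity, PNS = p₁ − p₀.
PNS = 0.41975 − 0.27492 = 0.14483

PNS ≈ 0.1448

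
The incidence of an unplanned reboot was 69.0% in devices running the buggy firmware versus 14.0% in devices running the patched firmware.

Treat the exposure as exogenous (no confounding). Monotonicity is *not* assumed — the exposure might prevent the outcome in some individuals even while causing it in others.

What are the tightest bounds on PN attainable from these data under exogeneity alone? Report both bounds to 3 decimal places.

p₁ = 0.69, p₀ = 0.14.
Under exogeneity alone the bounds on PN are max{0,(p₁−p₀)/p₁} ≤ PN ≤ min{1,(1−p₀)/p₁}.
  lower = (p₁ − p₀)/p₁ = 0.55 / 0.69 ≈ 0.7971
  upper = min{1, (1 − p₀)/p₁} = 0.86 / 0.69 ≈ 1.2464 → capped at 1

0.797 ≤ PN ≤ 1.000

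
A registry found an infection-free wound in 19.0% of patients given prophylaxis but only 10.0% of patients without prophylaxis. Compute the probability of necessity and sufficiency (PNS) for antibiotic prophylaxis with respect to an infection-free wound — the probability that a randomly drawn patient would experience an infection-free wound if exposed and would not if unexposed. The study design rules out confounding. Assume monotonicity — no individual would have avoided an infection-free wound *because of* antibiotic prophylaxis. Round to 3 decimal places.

p₁ = 0.19, p₀ = 0.1.
Under exogeneity and monotonicity, PNS = p₁ − p₀.
PNS = 0.19 − 0.1 = 0.09

PNS ≈ 0.090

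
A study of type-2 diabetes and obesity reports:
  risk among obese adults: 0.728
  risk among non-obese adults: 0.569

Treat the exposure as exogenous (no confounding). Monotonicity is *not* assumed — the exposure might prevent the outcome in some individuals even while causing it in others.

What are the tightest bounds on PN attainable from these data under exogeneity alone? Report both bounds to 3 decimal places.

0.218 ≤ PN ≤ 0.592

Let p₁ = 0.728, p₀ = 0.569.
Under exogeneity alone the bounds on PN are max{0,(p₁−p₀)/p₁} ≤ PN ≤ min{1,(1−p₀)/p₁}.
  lower = (p₁ − p₀)/p₁ = 0.159 / 0.728 ≈ 0.2184
  upper = min{1, (1 − p₀)/p₁} = 0.431 / 0.728 ≈ 0.5920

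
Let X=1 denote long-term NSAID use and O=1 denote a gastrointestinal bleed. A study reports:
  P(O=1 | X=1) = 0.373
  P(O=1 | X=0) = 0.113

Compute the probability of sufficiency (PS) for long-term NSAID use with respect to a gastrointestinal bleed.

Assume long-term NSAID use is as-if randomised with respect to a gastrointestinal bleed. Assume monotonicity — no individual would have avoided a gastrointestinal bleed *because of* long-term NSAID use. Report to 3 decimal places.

PS ≈ 0.293

Let p₁ = 0.373, p₀ = 0.113.
Under exogeneity and monotonicity, PS = (p₁ − p₀) / (1 − p₀).
PS = (0.373 − 0.113) / (1 − 0.113) = 0.26 / 0.887 ≈ 0.2931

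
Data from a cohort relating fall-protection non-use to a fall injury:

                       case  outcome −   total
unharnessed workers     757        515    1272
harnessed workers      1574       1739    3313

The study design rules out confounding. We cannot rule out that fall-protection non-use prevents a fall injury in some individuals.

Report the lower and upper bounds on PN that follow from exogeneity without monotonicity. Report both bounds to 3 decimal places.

p₁ = P(outcome | exposed) = 757/1272 = 0.59513
p₀ = P(outcome | unexposed) = 1574/3313 = 0.4751
Under exogeneity alone the bounds on PN are max{0,(p₁−p₀)/p₁} ≤ PN ≤ min{1,(1−p₀)/p₁}.
  lower = (p₁ − p₀)/p₁ = 0.12003 / 0.59513 ≈ 0.2017
  upper = min{1, (1 − p₀)/p₁} = 0.5249 / 0.59513 ≈ 0.8820

0.202 ≤ PN ≤ 0.882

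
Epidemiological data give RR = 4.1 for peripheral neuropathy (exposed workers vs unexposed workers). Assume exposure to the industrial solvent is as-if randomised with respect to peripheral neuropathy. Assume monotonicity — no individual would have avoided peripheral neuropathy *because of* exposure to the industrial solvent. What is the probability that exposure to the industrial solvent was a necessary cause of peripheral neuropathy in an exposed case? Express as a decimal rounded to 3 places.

PN ≈ 0.756

Under exogeneity and monotonicity, PN = (RR − 1) / RR = 1 − 1/RR.
PN = (4.1 − 1) / 4.1 = 3.1 / 4.1 ≈ 0.7561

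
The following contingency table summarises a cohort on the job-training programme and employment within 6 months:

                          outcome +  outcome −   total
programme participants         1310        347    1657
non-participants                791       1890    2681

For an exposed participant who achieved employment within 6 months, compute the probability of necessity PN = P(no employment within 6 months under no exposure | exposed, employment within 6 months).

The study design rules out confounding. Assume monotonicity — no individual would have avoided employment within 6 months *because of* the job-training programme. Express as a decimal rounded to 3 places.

PN ≈ 0.627

p₁ = P(outcome | exposed) = 1310/1657 = 0.79059
p₀ = P(outcome | unexposed) = 791/2681 = 0.29504
Under exogeneity and monotonicity, PN = (p₁ − p₀)/p₁.
PN = (0.79059 − 0.29504) / 0.79059 ≈ 0.6268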